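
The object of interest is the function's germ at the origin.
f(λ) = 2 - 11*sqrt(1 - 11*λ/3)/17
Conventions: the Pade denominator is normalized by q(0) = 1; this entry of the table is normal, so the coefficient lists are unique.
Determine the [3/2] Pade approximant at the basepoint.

Taylor coefficients needed (expand at 0): a_0 = 23/17, a_1 = 121/102, a_2 = 1331/1224, a_3 = 14641/7344, a_4 = 805255/176256, a_5 = 12400927/1057536.
Write the denominator as Q(λ) = 1 + q1*λ + q2*λ^2. Requiring Q*f - P = O(λ^6) with deg P <= 3 kills the coefficients of λ^4..λ^5 in Q*f:
  λ^4: a_4 + q1*a_3 + q2*a_2 = 0, i.e. 805255/176256 + (14641/7344)*q1 + (1331/1224)*q2 = 0.
  λ^5: a_5 + q1*a_4 + q2*a_3 = 0, i.e. 12400927/1057536 + (805255/176256)*q1 + (14641/7344)*q2 = 0.
Solving this linear system: q1 = -11/3, q2 = 121/48.
The numerator is Q*f truncated at degree 3: P0 = a_0 = 23/17; P1 = a_1 + q1*a_0 = -385/102; P2 = a_2 + q1*a_1 + q2*a_0 = 121/816; P3 = a_3 + q1*a_2 + q2*a_1 = 14641/14688.

The Pade approximant has numerator coefficients [23/17, -385/102, 121/816, 14641/14688]; denominator coefficients [1, -11/3, 121/48].


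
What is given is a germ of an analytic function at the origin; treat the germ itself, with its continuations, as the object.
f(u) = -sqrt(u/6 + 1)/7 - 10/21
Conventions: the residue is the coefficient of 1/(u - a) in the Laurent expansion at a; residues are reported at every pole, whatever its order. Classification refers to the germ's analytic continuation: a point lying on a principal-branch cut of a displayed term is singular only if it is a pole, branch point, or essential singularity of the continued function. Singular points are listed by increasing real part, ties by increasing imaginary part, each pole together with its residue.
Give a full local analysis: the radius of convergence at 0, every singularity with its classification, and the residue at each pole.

Branch term (-1/7)*sqrt(1 - u/(-6)): its argument vanishes at u = -6, a square-root branch point, modulus 6.
The radius of convergence is the smallest modulus among the singular points: 6.

Radius of convergence at 0: 6.
At -6: an algebraic (square-root) branch point.


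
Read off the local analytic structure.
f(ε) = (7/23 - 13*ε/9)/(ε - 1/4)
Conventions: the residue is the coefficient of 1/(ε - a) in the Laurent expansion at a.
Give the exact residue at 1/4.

The residue is -47/828.

At the order-1 pole 1/4 set g(ε) = (ε - (1/4))*f(ε) = 7/23 - 13*ε/9.
Simple pole: residue = g(a) at a = 1/4, which is -47/828.


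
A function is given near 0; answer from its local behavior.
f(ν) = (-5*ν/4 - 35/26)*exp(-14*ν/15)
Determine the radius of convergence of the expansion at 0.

The radius of convergence is infinite.

The factor exp(-14*ν/15) is entire and contributes no finite singular point.
The polynomial part has no poles.
No finite singular points: the Taylor series at 0 converges everywhere.


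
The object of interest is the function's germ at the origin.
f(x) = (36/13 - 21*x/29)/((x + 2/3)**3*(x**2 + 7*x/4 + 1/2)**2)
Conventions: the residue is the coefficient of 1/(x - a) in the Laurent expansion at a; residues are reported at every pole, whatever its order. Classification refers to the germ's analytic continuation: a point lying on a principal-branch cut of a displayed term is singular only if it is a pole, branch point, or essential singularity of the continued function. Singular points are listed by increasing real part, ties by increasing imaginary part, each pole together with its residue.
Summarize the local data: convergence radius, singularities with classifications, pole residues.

Denominator factor (x**2 + 7*x/4 + 1/2)^2: discriminant 17/16, real irrational roots -7/8 + (1/8)*sqrt(17) and -7/8 - (1/8)*sqrt(17); poles of order 2, moduli 7/8 - (1/8)*sqrt(17) and 7/8 + (1/8)*sqrt(17).
Denominator factor (x + 2/3)^3: pole of order 3 at -2/3, modulus 2/3.
The radius of convergence is the smallest modulus among the singular points: 7/8 - (1/8)*sqrt(17).
The factor x**2 + 7*x/4 + 1/2 splits as (x - a)(x - a') with a = -7/8 - (1/8)*sqrt(17), a' = -7/8 + (1/8)*sqrt(17). At the order-2 pole a set g(x) = (x - a)^2*f(x) = [(36/13 - 21*x/29)/(x + 2/3)**3] / (x - a')^2.
Order-2 pole: residue = g'(a); g'(-7/8 - (1/8)*sqrt(17)) = -59462343/96512 + (130830309/961792)*sqrt(17), so the residue is -59462343/96512 + (130830309/961792)*sqrt(17).
At the order-3 pole -2/3 set g(x) = (x - (-2/3))^3*f(x) = (36/13 - 21*x/29)/(x**2 + 7*x/4 + 1/2)**2.
Order-3 pole: residue = g''(a)/2; g''(-2/3) = 59462343/24128, so the residue is 59462343/48256.
The factor x**2 + 7*x/4 + 1/2 splits as (x - a)(x - a') with a = -7/8 + (1/8)*sqrt(17), a' = -7/8 - (1/8)*sqrt(17). At the order-2 pole a set g(x) = (x - a)^2*f(x) = [(36/13 - 21*x/29)/(x + 2/3)**3] / (x - a')^2.
Order-2 pole: residue = g'(a); g'(-7/8 + (1/8)*sqrt(17)) = -59462343/96512 - (130830309/961792)*sqrt(17), so the residue is -59462343/96512 - (130830309/961792)*sqrt(17).
List the singular points by increasing real part (a conjugate pair: the negative imaginary part first).

Radius of convergence at 0: 7/8 - (1/8)*sqrt(17).
At -7/8 - (1/8)*sqrt(17): a pole of order 2; residue -59462343/96512 + (130830309/961792)*sqrt(17).
At -2/3: a pole of order 3; residue 59462343/48256.
At -7/8 + (1/8)*sqrt(17): a pole of order 2; residue -59462343/96512 - (130830309/961792)*sqrt(17).


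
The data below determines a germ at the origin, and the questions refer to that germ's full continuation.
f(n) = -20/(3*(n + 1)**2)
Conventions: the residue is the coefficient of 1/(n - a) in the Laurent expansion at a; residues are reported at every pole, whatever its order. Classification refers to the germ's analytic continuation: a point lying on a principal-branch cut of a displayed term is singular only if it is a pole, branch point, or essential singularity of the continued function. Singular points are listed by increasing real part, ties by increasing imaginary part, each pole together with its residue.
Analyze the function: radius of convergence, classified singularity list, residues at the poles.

Radius of convergence at 0: 1.
At -1: a pole of order 2; residue 0.

Denominator factor (n + 1)^2: pole of order 2 at -1, modulus 1.
The radius of convergence is the smallest modulus among the singular points: 1.
At the order-2 pole -1 set g(n) = (n - (-1))^2*f(n) = -20/3.
Order-2 pole: residue = g'(a); g'(-1) = 0, so the residue is 0.


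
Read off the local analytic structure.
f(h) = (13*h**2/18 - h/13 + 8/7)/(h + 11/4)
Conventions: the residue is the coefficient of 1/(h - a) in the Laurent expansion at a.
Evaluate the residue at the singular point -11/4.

The residue is 178639/26208.

At the order-1 pole -11/4 set g(h) = (h - (-11/4))*f(h) = 13*h**2/18 - h/13 + 8/7.
Simple pole: residue = g(a) at a = -11/4, which is 178639/26208.


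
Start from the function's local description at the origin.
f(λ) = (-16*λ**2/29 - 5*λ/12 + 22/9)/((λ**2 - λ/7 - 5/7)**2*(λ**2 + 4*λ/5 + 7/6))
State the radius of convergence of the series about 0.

The radius of convergence is -1/14 + (1/14)*sqrt(141).

Denominator factor (λ**2 + 4*λ/5 + 7/6): discriminant -302/75, complex-conjugate roots (-2/5) + ((1/30)*sqrt(906))*i and (-2/5) - ((1/30)*sqrt(906))*i; poles of order 1, moduli (1/6)*sqrt(42) and (1/6)*sqrt(42).
Denominator factor (λ**2 - λ/7 - 5/7)^2: discriminant 141/49, real irrational roots 1/14 + (1/14)*sqrt(141) and 1/14 - (1/14)*sqrt(141); poles of order 2, moduli 1/14 + (1/14)*sqrt(141) and -1/14 + (1/14)*sqrt(141).
The radius of convergence is the smallest modulus among the singular points: -1/14 + (1/14)*sqrt(141).


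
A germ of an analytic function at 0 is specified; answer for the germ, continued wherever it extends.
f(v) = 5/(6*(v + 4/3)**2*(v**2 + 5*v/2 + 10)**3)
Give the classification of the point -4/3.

The point is a pole of order 2.

The denominator factor v + 4/3 vanishes at -4/3 and appears to the power 2; the numerator there equals 5/6, nonzero, and no other factor vanishes.
Hence a pole whose order is the multiplicity, 2.


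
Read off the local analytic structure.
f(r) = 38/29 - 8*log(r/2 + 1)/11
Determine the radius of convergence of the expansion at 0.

The radius of convergence is 2.

Branch term (-8/11)*log(1 - r/(-2)): its argument vanishes at r = -2, a logarithmic branch point, modulus 2.
The radius of convergence is the smallest modulus among the singular points: 2.


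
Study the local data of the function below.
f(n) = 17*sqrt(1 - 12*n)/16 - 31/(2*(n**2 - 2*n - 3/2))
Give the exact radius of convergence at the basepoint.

Denominator factor (n**2 - 2*n - 3/2): discriminant 10, real irrational roots 1 + (1/2)*sqrt(10) and 1 - (1/2)*sqrt(10); poles of order 1, moduli 1 + (1/2)*sqrt(10) and -1 + (1/2)*sqrt(10).
Branch term (17/16)*sqrt(1 - n/(1/12)): its argument vanishes at n = 1/12, a square-root branch point, modulus 1/12.
The radius of convergence is the smallest modulus among the singular points: 1/12.

The radius of convergence is 1/12.


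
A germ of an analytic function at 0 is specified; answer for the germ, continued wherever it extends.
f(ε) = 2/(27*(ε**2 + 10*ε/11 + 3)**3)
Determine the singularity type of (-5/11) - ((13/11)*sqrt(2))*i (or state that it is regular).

The denominator factor ε**2 + 10*ε/11 + 3 vanishes at (-5/11) - ((13/11)*sqrt(2))*i and appears to the power 3; the numerator there equals 2/27, nonzero, and no other factor vanishes.
Hence a pole whose order is the multiplicity, 3.

The point is a pole of order 3.


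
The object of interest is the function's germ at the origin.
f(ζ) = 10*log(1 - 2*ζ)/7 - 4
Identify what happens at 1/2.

The point is a logarithmic branch point.

The term (10/7)*log(1 - ζ/(1/2)) has argument 1 - 1/2/(1/2) = 0 at 1/2: a logarithmic (infinitely-sheeted) branch point; the remaining terms are analytic or single-valued there.


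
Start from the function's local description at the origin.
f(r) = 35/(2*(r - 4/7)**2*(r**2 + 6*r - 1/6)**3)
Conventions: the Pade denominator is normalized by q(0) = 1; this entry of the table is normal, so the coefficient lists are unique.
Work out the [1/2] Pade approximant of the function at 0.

Taylor coefficients needed (expand at 0): a_0 = -46305/4, a_1 = -10326015/8, a_2 = -6061278195/64, a_3 = -368546820075/64.
Write the denominator as Q(r) = 1 + q1*r + q2*r^2. Requiring Q*f - P = O(r^4) with deg P <= 1 kills the coefficients of r^2..r^3 in Q*f:
  r^2: a_2 + q1*a_1 + q2*a_0 = 0, i.e. -6061278195/64 + (-10326015/8)*q1 + (-46305/4)*q2 = 0.
  r^3: a_3 + q1*a_2 + q2*a_1 = 0, i.e. -368546820075/64 + (-6061278195/64)*q1 + (-10326015/8)*q2 = 0.
Solving this linear system: q1 = -13272247/136034, q2 = 2935487041/1088272.
The numerator is Q*f truncated at degree 1: P0 = a_0 = -46305/4; P1 = a_1 + q1*a_0 = -10971645615/68017.

The Pade approximant has numerator coefficients [-46305/4, -10971645615/68017]; denominator coefficients [1, -13272247/136034, 2935487041/1088272].


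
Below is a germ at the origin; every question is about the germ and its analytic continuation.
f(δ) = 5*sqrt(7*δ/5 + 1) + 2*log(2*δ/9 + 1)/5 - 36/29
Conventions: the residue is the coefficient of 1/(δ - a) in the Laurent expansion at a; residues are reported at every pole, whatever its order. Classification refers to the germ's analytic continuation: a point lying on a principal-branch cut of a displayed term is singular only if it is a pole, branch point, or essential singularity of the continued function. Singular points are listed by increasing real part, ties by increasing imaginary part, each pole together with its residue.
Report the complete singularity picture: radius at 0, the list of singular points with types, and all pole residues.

Branch term (2/5)*log(1 - δ/(-9/2)): its argument vanishes at δ = -9/2, a logarithmic branch point, modulus 9/2.
Branch term (5)*sqrt(1 - δ/(-5/7)): its argument vanishes at δ = -5/7, a square-root branch point, modulus 5/7.
The radius of convergence is the smallest modulus among the singular points: 5/7.
List the singular points by increasing real part (a conjugate pair: the negative imaginary part first).

Radius of convergence at 0: 5/7.
At -9/2: a logarithmic branch point.
At -5/7: an algebraic (square-root) branch point.


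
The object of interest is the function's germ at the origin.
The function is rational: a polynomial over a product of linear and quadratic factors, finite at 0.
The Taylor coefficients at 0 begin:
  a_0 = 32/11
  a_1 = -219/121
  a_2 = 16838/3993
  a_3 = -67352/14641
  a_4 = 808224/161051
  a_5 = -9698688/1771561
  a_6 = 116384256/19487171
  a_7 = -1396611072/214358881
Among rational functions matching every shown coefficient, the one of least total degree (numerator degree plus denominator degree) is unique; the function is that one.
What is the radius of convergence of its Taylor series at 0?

No rational of total degree below 3 reproduces all 8 coefficients; solving the [2/1] Pade equations on them gives f(δ) = (37*δ**2/18 + 5*δ/4 + 8/3)/(δ + 11/12), whose expansion matches every shown term.
Denominator factor (δ + 11/12): pole of order 1 at -11/12, modulus 11/12.
The radius of convergence is the smallest modulus among the singular points: 11/12.

The radius of convergence is 11/12.


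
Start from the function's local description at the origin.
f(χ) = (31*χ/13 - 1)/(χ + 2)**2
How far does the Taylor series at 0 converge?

The radius of convergence is 2.

Denominator factor (χ + 2)^2: pole of order 2 at -2, modulus 2.
The radius of convergence is the smallest modulus among the singular points: 2.


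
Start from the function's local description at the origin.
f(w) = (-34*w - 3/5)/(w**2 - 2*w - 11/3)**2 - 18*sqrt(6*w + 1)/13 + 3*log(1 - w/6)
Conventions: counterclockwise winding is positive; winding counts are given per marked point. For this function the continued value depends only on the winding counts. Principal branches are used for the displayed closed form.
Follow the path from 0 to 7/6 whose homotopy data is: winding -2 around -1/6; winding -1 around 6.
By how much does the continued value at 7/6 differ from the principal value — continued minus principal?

The rational part is single-valued and drops out of the difference; each branch term changes only by its own monodromy.
(-18/13)*sqrt(1 - w/(-1/6)): winding -2 is even, the square root returns to the same sheet, contribution 0.
(3)*log(1 - w/(6)): each positive loop around 6 adds 2*pi*i to the log, so winding -1 contributes (3)*(-1)*2*pi*i = -(6)*pi*i.
Summing the contributions at w = 7/6 gives -(6)*pi*i.

Continued minus principal equals -(6)*pi*i.


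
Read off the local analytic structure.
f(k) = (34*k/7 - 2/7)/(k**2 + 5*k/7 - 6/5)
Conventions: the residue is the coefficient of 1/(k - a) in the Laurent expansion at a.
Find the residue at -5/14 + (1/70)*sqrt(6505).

The residue is 17/7 - (99/9107)*sqrt(6505).

The factor k**2 + 5*k/7 - 6/5 splits as (k - a)(k - a') with a = -5/14 + (1/70)*sqrt(6505), a' = -5/14 - (1/70)*sqrt(6505). At the order-1 pole a set g(k) = (k - a)*f(k) = [34*k/7 - 2/7] / (k - a').
Simple pole: residue = g(a) at a = -5/14 + (1/70)*sqrt(6505), which is 17/7 - (99/9107)*sqrt(6505).


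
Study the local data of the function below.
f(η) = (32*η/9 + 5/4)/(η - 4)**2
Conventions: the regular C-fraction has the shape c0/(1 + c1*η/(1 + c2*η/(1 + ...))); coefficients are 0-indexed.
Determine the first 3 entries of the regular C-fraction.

The regular C-fraction coefficients are [5/64, -301/90, 310249/108360].

Taylor coefficients (expand at 0): a_0 = 5/64, a_1 = 301/1152, a_2 = 1159/9216.
c0 = a_0 = 5/64. Peel one level at a time: if S = 1 + c*η/S' with S'(0) = 1, then c is the η-coefficient of S and S' = c*η/(S - 1).
S_1 = c0/f = 1 + (-301/90)*η + (310249/32400)*η^2 + ...; c1 = -301/90.
S_2 = c1*η/(S_1 - 1) = 1 + (310249/108360)*η + ...; c2 = 310249/108360.


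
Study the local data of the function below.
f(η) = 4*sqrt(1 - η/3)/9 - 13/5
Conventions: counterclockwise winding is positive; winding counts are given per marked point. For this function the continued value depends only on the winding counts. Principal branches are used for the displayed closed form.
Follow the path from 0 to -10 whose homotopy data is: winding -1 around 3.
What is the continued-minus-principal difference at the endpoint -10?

Continued minus principal equals -(8/27)*sqrt(39).

The rational part is single-valued and drops out of the difference; each branch term changes only by its own monodromy.
(4/9)*sqrt(1 - η/(3)): winding -1 is odd, the square root flips sign, contributing -2*(4/9)*sqrt(1 - (-10)/(3)) = -2*(4/9)*sqrt(13/3) = -(8/27)*sqrt(39).
Summing the contributions at η = -10 gives -(8/27)*sqrt(39).


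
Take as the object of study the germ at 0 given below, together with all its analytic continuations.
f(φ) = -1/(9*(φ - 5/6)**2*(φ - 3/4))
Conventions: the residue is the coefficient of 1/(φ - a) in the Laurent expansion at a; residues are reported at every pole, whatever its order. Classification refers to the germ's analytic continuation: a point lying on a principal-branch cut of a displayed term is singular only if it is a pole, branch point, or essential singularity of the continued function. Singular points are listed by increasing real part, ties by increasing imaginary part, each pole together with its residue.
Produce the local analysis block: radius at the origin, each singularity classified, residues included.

Denominator factor (φ - 3/4): pole of order 1 at 3/4, modulus 3/4.
Denominator factor (φ - 5/6)^2: pole of order 2 at 5/6, modulus 5/6.
The radius of convergence is the smallest modulus among the singular points: 3/4.
At the order-1 pole 3/4 set g(φ) = (φ - (3/4))*f(φ) = -1/(9*(φ - 5/6)**2).
Simple pole: residue = g(a) at a = 3/4, which is -16.
At the order-2 pole 5/6 set g(φ) = (φ - (5/6))^2*f(φ) = -1/(9*(φ - 3/4)).
Order-2 pole: residue = g'(a); g'(5/6) = 16, so the residue is 16.
List the singular points by increasing real part (a conjugate pair: the negative imaginary part first).

Radius of convergence at 0: 3/4.
At 3/4: a pole of order 1; residue -16.
At 5/6: a pole of order 2; residue 16.


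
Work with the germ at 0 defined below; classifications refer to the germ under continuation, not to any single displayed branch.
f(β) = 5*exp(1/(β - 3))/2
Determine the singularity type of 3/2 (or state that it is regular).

The point is a regular point.

There is no denominator, hence no pole anywhere.
The essential point of exp(1/(β - (3))) is 3, not 3/2.
So the germ continues analytically to 3/2.


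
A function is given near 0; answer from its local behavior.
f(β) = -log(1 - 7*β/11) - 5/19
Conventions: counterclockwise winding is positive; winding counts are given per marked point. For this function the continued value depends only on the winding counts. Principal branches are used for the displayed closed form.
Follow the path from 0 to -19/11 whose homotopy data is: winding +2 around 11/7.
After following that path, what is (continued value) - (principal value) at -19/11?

Continued minus principal equals -(4)*pi*i.

The rational part is single-valued and drops out of the difference; each branch term changes only by its own monodromy.
(-1)*log(1 - β/(11/7)): each positive loop around 11/7 adds 2*pi*i to the log, so winding +2 contributes (-1)*(2)*2*pi*i = -(4)*pi*i.
Summing the contributions at β = -19/11 gives -(4)*pi*i.


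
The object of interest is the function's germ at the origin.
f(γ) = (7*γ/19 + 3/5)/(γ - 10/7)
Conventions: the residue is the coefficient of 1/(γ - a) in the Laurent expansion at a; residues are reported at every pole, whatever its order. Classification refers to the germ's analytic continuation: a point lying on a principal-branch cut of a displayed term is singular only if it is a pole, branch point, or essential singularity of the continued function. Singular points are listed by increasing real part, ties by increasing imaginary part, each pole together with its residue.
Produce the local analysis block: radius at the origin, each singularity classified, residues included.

Radius of convergence at 0: 10/7.
At 10/7: a pole of order 1; residue 107/95.

Denominator factor (γ - 10/7): pole of order 1 at 10/7, modulus 10/7.
The radius of convergence is the smallest modulus among the singular points: 10/7.
At the order-1 pole 10/7 set g(γ) = (γ - (10/7))*f(γ) = 7*γ/19 + 3/5.
Simple pole: residue = g(a) at a = 10/7, which is 107/95.


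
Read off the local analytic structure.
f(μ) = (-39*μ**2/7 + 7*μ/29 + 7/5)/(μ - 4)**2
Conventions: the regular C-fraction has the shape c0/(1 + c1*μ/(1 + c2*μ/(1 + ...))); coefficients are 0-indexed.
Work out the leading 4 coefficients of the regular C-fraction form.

The regular C-fraction coefficients are [7/80, -39/58, 2741569/443352, -224979396989/41913106872].

Taylor coefficients (expand at 0): a_0 = 7/80, a_1 = 273/4640, a_2 = -84257/259840, a_3 = -10771/64960.
c0 = a_0 = 7/80. Peel one level at a time: if S = 1 + c*μ/S' with S'(0) = 1, then c is the μ-coefficient of S and S' = c*μ/(S - 1).
S_1 = c0/f = 1 + (-39/58)*μ + (2741569/659344)*μ^2 + ...; c1 = -39/58.
S_2 = c1*μ/(S_1 - 1) = 1 + (2741569/443352)*μ + (7757910241/233722944)*μ^2 + ...; c2 = 2741569/443352.
S_3 = c2*μ/(S_2 - 1) = 1 + (-224979396989/41913106872)*μ + ...; c3 = -224979396989/41913106872.


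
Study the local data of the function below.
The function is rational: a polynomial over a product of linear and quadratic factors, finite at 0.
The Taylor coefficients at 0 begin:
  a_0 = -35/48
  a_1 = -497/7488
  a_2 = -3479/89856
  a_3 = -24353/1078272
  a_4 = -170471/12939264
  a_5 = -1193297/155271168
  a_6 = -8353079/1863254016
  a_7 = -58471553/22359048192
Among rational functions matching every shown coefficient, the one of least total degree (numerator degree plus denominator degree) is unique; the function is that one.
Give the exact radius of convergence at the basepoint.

The radius of convergence is 12/7.

No rational of total degree below 2 reproduces all 8 coefficients; solving the [1/1] Pade equations on them gives f(w) = (5/4 - 8*w/13)/(w - 12/7), whose expansion matches every shown term.
Denominator factor (w - 12/7): pole of order 1 at 12/7, modulus 12/7.
The radius of convergence is the smallest modulus among the singular points: 12/7.


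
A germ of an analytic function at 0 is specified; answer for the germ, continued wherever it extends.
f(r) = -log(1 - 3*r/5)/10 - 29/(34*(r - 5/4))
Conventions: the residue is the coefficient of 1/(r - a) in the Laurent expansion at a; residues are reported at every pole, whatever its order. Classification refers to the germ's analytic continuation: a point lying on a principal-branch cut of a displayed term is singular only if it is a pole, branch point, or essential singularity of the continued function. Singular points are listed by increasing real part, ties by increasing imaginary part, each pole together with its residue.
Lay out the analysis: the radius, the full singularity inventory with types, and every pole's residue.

Denominator factor (r - 5/4): pole of order 1 at 5/4, modulus 5/4.
Branch term (-1/10)*log(1 - r/(5/3)): its argument vanishes at r = 5/3, a logarithmic branch point, modulus 5/3.
The radius of convergence is the smallest modulus among the singular points: 5/4.
The branch term is analytic at 5/4 and contributes nothing to the residue; only the rational part matters.
At the order-1 pole 5/4 set g(r) = (r - (5/4))*(rational part) = -29/34.
Simple pole: residue = g(a) at a = 5/4, which is -29/34.
List the singular points by increasing real part (a conjugate pair: the negative imaginary part first).

Radius of convergence at 0: 5/4.
At 5/4: a pole of order 1; residue -29/34.
At 5/3: a logarithmic branch point.


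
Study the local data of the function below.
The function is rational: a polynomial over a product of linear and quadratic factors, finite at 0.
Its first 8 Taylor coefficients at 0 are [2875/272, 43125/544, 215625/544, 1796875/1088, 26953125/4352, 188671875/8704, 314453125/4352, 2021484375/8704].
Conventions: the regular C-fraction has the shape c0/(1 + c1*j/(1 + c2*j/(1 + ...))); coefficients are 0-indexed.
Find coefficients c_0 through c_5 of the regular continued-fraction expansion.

The regular C-fraction coefficients are [2875/272, -15/2, 5/2, -5/3, 5/12, -5/4].

Taylor coefficients (read off): a_0 = 2875/272, a_1 = 43125/544, a_2 = 215625/544, a_3 = 1796875/1088, a_4 = 26953125/4352, a_5 = 188671875/8704.
c0 = a_0 = 2875/272. Peel one level at a time: if S = 1 + c*j/S' with S'(0) = 1, then c is the j-coefficient of S and S' = c*j/(S - 1).
S_1 = c0/f = 1 + (-15/2)*j + (75/4)*j^2 + ...; c1 = -15/2.
S_2 = c1*j/(S_1 - 1) = 1 + (5/2)*j + (25/6)*j^2 + ...; c2 = 5/2.
S_3 = c2*j/(S_2 - 1) = 1 + (-5/3)*j + (25/36)*j^2 + ...; c3 = -5/3.
S_4 = c3*j/(S_3 - 1) = 1 + (5/12)*j + (25/48)*j^2 + ...; c4 = 5/12.
S_5 = c4*j/(S_4 - 1) = 1 + (-5/4)*j + ...; c5 = -5/4.


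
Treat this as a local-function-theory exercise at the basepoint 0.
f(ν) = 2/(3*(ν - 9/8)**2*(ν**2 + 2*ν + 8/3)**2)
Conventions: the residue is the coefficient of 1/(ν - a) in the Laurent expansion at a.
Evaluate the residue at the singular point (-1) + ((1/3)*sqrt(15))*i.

The residue is (20054016/1672446203) - ((202476384/41811155075)*sqrt(15))*i.


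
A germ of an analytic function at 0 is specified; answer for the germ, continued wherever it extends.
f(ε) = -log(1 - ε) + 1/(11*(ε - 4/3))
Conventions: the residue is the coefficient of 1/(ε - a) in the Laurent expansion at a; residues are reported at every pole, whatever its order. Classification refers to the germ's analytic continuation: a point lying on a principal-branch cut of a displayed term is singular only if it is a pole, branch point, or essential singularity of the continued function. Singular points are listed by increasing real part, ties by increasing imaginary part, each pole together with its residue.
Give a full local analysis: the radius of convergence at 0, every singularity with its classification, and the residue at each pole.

Radius of convergence at 0: 1.
At 1: a logarithmic branch point.
At 4/3: a pole of order 1; residue 1/11.

Denominator factor (ε - 4/3): pole of order 1 at 4/3, modulus 4/3.
Branch term (-1)*log(1 - ε/(1)): its argument vanishes at ε = 1, a logarithmic branch point, modulus 1.
The radius of convergence is the smallest modulus among the singular points: 1.
The branch term is analytic at 4/3 and contributes nothing to the residue; only the rational part matters.
At the order-1 pole 4/3 set g(ε) = (ε - (4/3))*(rational part) = 1/11.
Simple pole: residue = g(a) at a = 4/3, which is 1/11.
List the singular points by increasing real part (a conjugate pair: the negative imaginary part first).


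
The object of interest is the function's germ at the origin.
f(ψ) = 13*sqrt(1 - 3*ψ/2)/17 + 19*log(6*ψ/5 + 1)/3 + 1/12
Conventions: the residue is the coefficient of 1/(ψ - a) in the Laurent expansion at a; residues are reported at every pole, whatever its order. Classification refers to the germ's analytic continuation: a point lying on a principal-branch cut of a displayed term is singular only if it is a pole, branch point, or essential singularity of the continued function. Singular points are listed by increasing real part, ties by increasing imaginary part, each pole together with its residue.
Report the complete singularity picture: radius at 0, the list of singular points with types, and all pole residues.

Radius of convergence at 0: 2/3.
At -5/6: a logarithmic branch point.
At 2/3: an algebraic (square-root) branch point.

Branch term (19/3)*log(1 - ψ/(-5/6)): its argument vanishes at ψ = -5/6, a logarithmic branch point, modulus 5/6.
Branch term (13/17)*sqrt(1 - ψ/(2/3)): its argument vanishes at ψ = 2/3, a square-root branch point, modulus 2/3.
The radius of convergence is the smallest modulus among the singular points: 2/3.
List the singular points by increasing real part (a conjugate pair: the negative imaginary part first).


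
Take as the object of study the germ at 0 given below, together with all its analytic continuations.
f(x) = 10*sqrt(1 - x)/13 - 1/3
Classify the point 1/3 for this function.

The point is a regular point.

There is no denominator, hence no pole anywhere.
Branch term sqrt(1 - x/(1)): argument at 1/3 is 2/3, nonzero, so 1/3 is not its branch point (a point on a principal cut is still regular for the continued germ).
So the germ continues analytically to 1/3.


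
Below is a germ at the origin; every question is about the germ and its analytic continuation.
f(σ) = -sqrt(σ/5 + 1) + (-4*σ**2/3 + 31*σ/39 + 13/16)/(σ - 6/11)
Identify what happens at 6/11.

The denominator factor σ - 6/11 vanishes at 6/11 and appears to the power 1; the numerator there equals 21377/25168, nonzero, and no other factor vanishes.
The branch terms are analytic at this point.
Hence a pole whose order is the multiplicity, 1.

The point is a pole of order 1.


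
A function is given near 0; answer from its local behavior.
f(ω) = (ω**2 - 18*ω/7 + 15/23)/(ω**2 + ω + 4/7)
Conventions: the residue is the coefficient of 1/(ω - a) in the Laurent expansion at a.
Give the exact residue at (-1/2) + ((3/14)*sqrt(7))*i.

The factor ω**2 + ω + 4/7 splits as (ω - a)(ω - a') with a = (-1/2) + ((3/14)*sqrt(7))*i, a' = (-1/2) - ((3/14)*sqrt(7))*i. At the order-1 pole a set g(ω) = (ω - a)*f(ω) = [ω**2 - 18*ω/7 + 15/23] / (ω - a').
Simple pole: residue = g(a) at a = (-1/2) + ((3/14)*sqrt(7))*i, which is (-25/14) - ((601/966)*sqrt(7))*i.

The residue is (-25/14) - ((601/966)*sqrt(7))*i.


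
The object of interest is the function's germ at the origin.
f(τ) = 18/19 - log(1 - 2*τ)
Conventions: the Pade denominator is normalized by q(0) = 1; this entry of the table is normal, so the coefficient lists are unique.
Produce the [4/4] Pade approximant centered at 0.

The Pade approximant has numerator coefficients [18/19, -34/19, -150/133, 1112/399, -1468/1995]; denominator coefficients [1, -4, 36/7, -16/7, 8/35].

Taylor coefficients needed (expand at 0): a_0 = 18/19, a_1 = 2, a_2 = 2, a_3 = 8/3, a_4 = 4, a_5 = 32/5, a_6 = 32/3, a_7 = 128/7, a_8 = 32.
Write the denominator as Q(τ) = 1 + q1*τ + q2*τ^2 + q3*τ^3 + q4*τ^4. Requiring Q*f - P = O(τ^9) with deg P <= 4 kills the coefficients of τ^5..τ^8 in Q*f:
  τ^5: a_5 + q1*a_4 + q2*a_3 + q3*a_2 + q4*a_1 = 0, i.e. 32/5 + (4)*q1 + (8/3)*q2 + (2)*q3 + (2)*q4 = 0.
  τ^6: a_6 + q1*a_5 + q2*a_4 + q3*a_3 + q4*a_2 = 0, i.e. 32/3 + (32/5)*q1 + (4)*q2 + (8/3)*q3 + (2)*q4 = 0.
  τ^7: a_7 + q1*a_6 + q2*a_5 + q3*a_4 + q4*a_3 = 0, i.e. 128/7 + (32/3)*q1 + (32/5)*q2 + (4)*q3 + (8/3)*q4 = 0.
  τ^8: a_8 + q1*a_7 + q2*a_6 + q3*a_5 + q4*a_4 = 0, i.e. 32 + (128/7)*q1 + (32/3)*q2 + (32/5)*q3 + (4)*q4 = 0.
Solving this linear system: q1 = -4, q2 = 36/7, q3 = -16/7, q4 = 8/35.
The numerator is Q*f truncated at degree 4: P0 = a_0 = 18/19; P1 = a_1 + q1*a_0 = -34/19; P2 = a_2 + q1*a_1 + q2*a_0 = -150/133; P3 = a_3 + q1*a_2 + q2*a_1 + q3*a_0 = 1112/399; P4 = a_4 + q1*a_3 + q2*a_2 + q3*a_1 + q4*a_0 = -1468/1995.


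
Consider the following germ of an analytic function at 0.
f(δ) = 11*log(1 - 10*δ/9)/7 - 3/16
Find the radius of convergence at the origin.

Branch term (11/7)*log(1 - δ/(9/10)): its argument vanishes at δ = 9/10, a logarithmic branch point, modulus 9/10.
The radius of convergence is the smallest modulus among the singular points: 9/10.

The radius of convergence is 9/10.


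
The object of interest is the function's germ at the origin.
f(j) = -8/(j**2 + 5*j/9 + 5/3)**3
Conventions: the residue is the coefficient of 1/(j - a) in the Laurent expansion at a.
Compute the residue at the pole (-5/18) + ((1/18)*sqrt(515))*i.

The factor j**2 + 5*j/9 + 5/3 splits as (j - a)(j - a') with a = (-5/18) + ((1/18)*sqrt(515))*i, a' = (-5/18) - ((1/18)*sqrt(515))*i. At the order-3 pole a set g(j) = (j - a)^3*f(j) = [-8] / (j - a')^3.
Order-3 pole: residue = g''(a)/2; g''((-5/18) + ((1/18)*sqrt(515))*i) = ((5668704/136590875)*sqrt(515))*i, so the residue is ((2834352/136590875)*sqrt(515))*i.

The residue is ((2834352/136590875)*sqrt(515))*i.


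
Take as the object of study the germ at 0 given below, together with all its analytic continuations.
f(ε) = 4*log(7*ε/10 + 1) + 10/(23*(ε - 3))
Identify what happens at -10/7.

The term (4)*log(1 - ε/(-10/7)) has argument 1 - -10/7/(-10/7) = 0 at -10/7: a logarithmic (infinitely-sheeted) branch point; the remaining terms are analytic or single-valued there.

The point is a logarithmic branch point.


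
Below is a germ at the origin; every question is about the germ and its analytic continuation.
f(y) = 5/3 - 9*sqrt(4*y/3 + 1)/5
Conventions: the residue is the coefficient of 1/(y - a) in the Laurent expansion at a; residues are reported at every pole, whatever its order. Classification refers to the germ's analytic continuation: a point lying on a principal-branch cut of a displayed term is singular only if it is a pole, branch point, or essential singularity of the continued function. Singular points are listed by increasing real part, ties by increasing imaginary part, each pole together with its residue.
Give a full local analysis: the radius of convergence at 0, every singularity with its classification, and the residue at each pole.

Branch term (-9/5)*sqrt(1 - y/(-3/4)): its argument vanishes at y = -3/4, a square-root branch point, modulus 3/4.
The radius of convergence is the smallest modulus among the singular points: 3/4.

Radius of convergence at 0: 3/4.
At -3/4: an algebraic (square-root) branch point.


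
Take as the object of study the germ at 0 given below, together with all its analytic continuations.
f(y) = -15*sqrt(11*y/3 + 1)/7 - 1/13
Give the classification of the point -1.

There is no denominator, hence no pole anywhere.
Branch term sqrt(1 - y/(-3/11)): argument at -1 is -8/3, nonzero, so -1 is not its branch point (a point on a principal cut is still regular for the continued germ).
So the germ continues analytically to -1.

The point is a regular point.


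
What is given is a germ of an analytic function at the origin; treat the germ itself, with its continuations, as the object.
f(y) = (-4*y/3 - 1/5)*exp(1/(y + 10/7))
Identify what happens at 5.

The point is a regular point.

There is no denominator, hence no pole anywhere.
The essential point of exp(1/(y - (-10/7))) is -10/7, not 5.
So the germ continues analytically to 5.


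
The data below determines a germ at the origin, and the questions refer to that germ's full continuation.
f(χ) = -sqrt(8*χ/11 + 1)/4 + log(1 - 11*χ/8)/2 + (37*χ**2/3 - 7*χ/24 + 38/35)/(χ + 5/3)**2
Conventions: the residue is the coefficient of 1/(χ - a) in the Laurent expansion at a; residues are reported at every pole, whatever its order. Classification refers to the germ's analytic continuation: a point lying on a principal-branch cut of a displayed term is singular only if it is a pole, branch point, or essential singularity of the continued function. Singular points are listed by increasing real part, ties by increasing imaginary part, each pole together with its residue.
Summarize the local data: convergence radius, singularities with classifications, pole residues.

Denominator factor (χ + 5/3)^2: pole of order 2 at -5/3, modulus 5/3.
Branch term (-1/4)*sqrt(1 - χ/(-11/8)): its argument vanishes at χ = -11/8, a square-root branch point, modulus 11/8.
Branch term (1/2)*log(1 - χ/(8/11)): its argument vanishes at χ = 8/11, a logarithmic branch point, modulus 8/11.
The radius of convergence is the smallest modulus among the singular points: 8/11.
The branch terms are analytic at -5/3 and contribute nothing to the residue; only the rational part matters.
At the order-2 pole -5/3 set g(χ) = (χ - (-5/3))^2*(rational part) = 37*χ**2/3 - 7*χ/24 + 38/35.
Order-2 pole: residue = g'(a); g'(-5/3) = -2981/72, so the residue is -2981/72.
List the singular points by increasing real part (a conjugate pair: the negative imaginary part first).

Radius of convergence at 0: 8/11.
At -5/3: a pole of order 2; residue -2981/72.
At -11/8: an algebraic (square-root) branch point.
At 8/11: a logarithmic branch point.


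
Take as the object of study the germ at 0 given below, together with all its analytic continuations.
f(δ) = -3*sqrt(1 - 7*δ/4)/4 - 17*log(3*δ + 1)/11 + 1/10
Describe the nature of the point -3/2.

The point is a regular point.

There is no denominator, hence no pole anywhere.
Branch term log(1 - δ/(-1/3)): argument at -3/2 is -7/2, nonzero, so -3/2 is not its branch point (a point on a principal cut is still regular for the continued germ).
Branch term sqrt(1 - δ/(4/7)): argument at -3/2 is 29/8, nonzero, so -3/2 is not its branch point (a point on a principal cut is still regular for the continued germ).
So the germ continues analytically to -3/2.


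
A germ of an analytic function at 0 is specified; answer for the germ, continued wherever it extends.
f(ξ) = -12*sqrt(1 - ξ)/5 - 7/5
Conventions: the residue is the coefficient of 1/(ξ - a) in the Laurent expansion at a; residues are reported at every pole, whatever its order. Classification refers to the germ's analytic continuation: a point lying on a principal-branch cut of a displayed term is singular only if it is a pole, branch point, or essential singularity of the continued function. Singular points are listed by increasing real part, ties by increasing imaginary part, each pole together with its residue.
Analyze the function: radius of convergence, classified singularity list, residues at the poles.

Radius of convergence at 0: 1.
At 1: an algebraic (square-root) branch point.

Branch term (-12/5)*sqrt(1 - ξ/(1)): its argument vanishes at ξ = 1, a square-root branch point, modulus 1.
The radius of convergence is the smallest modulus among the singular points: 1.


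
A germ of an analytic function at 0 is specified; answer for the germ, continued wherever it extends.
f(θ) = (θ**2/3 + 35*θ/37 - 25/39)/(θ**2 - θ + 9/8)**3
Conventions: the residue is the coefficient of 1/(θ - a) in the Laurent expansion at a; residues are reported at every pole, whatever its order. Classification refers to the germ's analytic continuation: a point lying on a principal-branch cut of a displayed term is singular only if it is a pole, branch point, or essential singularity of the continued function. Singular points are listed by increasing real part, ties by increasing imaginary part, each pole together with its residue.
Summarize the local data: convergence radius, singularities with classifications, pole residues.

Radius of convergence at 0: (3/4)*sqrt(2).
At (1/2) - ((1/4)*sqrt(14))*i: a pole of order 3; residue ((433/494949)*sqrt(14))*i.
At (1/2) + ((1/4)*sqrt(14))*i: a pole of order 3; residue -((433/494949)*sqrt(14))*i.


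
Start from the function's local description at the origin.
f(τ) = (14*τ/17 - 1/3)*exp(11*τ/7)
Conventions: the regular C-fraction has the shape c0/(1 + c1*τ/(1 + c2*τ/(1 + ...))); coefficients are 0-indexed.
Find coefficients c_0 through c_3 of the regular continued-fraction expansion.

The regular C-fraction coefficients are [-1/3, 107/119, -97885/25466, 686365361/439895190].

Taylor coefficients (expand at 0): a_0 = -1/3, a_1 = 107/357, a_2 = 4411/4998, a_3 = 84095/104958.
c0 = a_0 = -1/3. Peel one level at a time: if S = 1 + c*τ/S' with S'(0) = 1, then c is the τ-coefficient of S and S' = c*τ/(S - 1).
S_1 = c0/f = 1 + (107/119)*τ + (97885/28322)*τ^2 + ...; c1 = 107/119.
S_2 = c1*τ/(S_1 - 1) = 1 + (-97885/25466)*τ + (40374433/6732012)*τ^2 + ...; c2 = -97885/25466.
S_3 = c2*τ/(S_2 - 1) = 1 + (686365361/439895190)*τ + ...; c3 = 686365361/439895190.


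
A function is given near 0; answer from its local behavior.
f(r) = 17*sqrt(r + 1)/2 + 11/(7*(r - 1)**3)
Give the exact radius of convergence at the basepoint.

The radius of convergence is 1.

Denominator factor (r - 1)^3: pole of order 3 at 1, modulus 1.
Branch term (17/2)*sqrt(1 - r/(-1)): its argument vanishes at r = -1, a square-root branch point, modulus 1.
The radius of convergence is the smallest modulus among the singular points: 1.


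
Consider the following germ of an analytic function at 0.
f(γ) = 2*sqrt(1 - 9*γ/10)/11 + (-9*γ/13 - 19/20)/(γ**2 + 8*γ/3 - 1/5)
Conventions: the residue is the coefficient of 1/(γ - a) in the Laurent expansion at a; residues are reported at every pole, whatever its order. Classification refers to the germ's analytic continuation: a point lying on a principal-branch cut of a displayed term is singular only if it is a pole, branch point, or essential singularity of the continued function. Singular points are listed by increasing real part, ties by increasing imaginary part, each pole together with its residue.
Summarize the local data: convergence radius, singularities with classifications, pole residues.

Radius of convergence at 0: -4/3 + (1/15)*sqrt(445).
At -4/3 - (1/15)*sqrt(445): a pole of order 1; residue -9/26 + (21/46280)*sqrt(445).
At -4/3 + (1/15)*sqrt(445): a pole of order 1; residue -9/26 - (21/46280)*sqrt(445).
At 10/9: an algebraic (square-root) branch point.

Denominator factor (γ**2 + 8*γ/3 - 1/5): discriminant 356/45, real irrational roots -4/3 + (1/15)*sqrt(445) and -4/3 - (1/15)*sqrt(445); poles of order 1, moduli -4/3 + (1/15)*sqrt(445) and 4/3 + (1/15)*sqrt(445).
Branch term (2/11)*sqrt(1 - γ/(10/9)): its argument vanishes at γ = 10/9, a square-root branch point, modulus 10/9.
The radius of convergence is the smallest modulus among the singular points: -4/3 + (1/15)*sqrt(445).
The branch term is analytic at -4/3 - (1/15)*sqrt(445) and contributes nothing to the residue; only the rational part matters.
The factor γ**2 + 8*γ/3 - 1/5 splits as (γ - a)(γ - a') with a = -4/3 - (1/15)*sqrt(445), a' = -4/3 + (1/15)*sqrt(445). At the order-1 pole a set g(γ) = (γ - a)*(rational part) = [-9*γ/13 - 19/20] / (γ - a').
Simple pole: residue = g(a) at a = -4/3 - (1/15)*sqrt(445), which is -9/26 + (21/46280)*sqrt(445).
The branch term is analytic at -4/3 + (1/15)*sqrt(445) and contributes nothing to the residue; only the rational part matters.
The factor γ**2 + 8*γ/3 - 1/5 splits as (γ - a)(γ - a') with a = -4/3 + (1/15)*sqrt(445), a' = -4/3 - (1/15)*sqrt(445). At the order-1 pole a set g(γ) = (γ - a)*(rational part) = [-9*γ/13 - 19/20] / (γ - a').
Simple pole: residue = g(a) at a = -4/3 + (1/15)*sqrt(445), which is -9/26 - (21/46280)*sqrt(445).
List the singular points by increasing real part (a conjugate pair: the negative imaginary part first).
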